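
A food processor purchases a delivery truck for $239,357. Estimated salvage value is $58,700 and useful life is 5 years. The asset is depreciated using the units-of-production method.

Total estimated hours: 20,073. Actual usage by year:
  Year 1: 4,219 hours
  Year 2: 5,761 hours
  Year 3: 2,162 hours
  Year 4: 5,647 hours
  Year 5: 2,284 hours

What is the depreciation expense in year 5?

Depreciable base = $239,357 − $58,700 = $180,657.
Rate = $180,657 / 20,073 hours = $9 per hour.
Year 1: 4,219 × $9 = $37,971. Book value $201,386.
Year 2: 5,761 × $9 = $51,849. Book value $149,537.
Year 3: 2,162 × $9 = $19,458. Book value $130,079.
Year 4: 5,647 × $9 = $50,823. Book value $79,256.
Year 5: 2,284 × $9 = $20,556. Book value $58,700.

$20,556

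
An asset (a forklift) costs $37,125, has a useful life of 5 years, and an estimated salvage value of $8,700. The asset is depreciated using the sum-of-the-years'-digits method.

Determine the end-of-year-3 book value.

$14,385

Depreciable base = $37,125 − $8,700 = $28,425.
Sum of the years' digits = 5+4+3+2+1 = 15.
Year 1: $28,425 × 5/15 = $9,475. Book value $27,650.
Year 2: $28,425 × 4/15 = $7,580. Book value $20,070.
Year 3: $28,425 × 3/15 = $5,685. Book value $14,385.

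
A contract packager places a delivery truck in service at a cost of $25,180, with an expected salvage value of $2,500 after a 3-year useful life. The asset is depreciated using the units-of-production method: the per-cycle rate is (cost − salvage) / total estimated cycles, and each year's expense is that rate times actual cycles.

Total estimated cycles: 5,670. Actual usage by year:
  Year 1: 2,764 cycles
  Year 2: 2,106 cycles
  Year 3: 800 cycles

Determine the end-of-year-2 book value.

Depreciable base = $25,180 − $2,500 = $22,680.
Rate = $22,680 / 5,670 cycles = $4 per cycle.
Year 1: 2,764 × $4 = $11,056. Book value $14,124.
Year 2: 2,106 × $4 = $8,424. Book value $5,700.

$5,700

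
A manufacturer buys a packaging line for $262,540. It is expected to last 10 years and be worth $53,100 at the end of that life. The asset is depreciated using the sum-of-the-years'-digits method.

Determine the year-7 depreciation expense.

$15,232

Depreciable base = $262,540 − $53,100 = $209,440.
Sum of the years' digits = 10+9+8+7+6+5+4+3+2+1 = 55.
Year 1: $209,440 × 10/55 = $38,080. Book value $224,460.
Year 2: $209,440 × 9/55 = $34,272. Book value $190,188.
Year 3: $209,440 × 8/55 = $30,464. Book value $159,724.
Year 4: $209,440 × 7/55 = $26,656. Book value $133,068.
Year 5: $209,440 × 6/55 = $22,848. Book value $110,220.
Year 6: $209,440 × 5/55 = $19,040. Book value $91,180.
Year 7: $209,440 × 4/55 = $15,232. Book value $75,948.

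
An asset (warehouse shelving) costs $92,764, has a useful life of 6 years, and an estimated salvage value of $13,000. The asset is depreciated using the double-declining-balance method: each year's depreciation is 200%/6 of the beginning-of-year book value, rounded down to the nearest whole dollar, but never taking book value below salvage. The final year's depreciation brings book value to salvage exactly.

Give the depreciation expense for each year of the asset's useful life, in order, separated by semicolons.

$30,921; $20,614; $13,743; $9,162; $5,324; $0

Depreciable base = $92,764 − $13,000 = $79,764.
Year 1: ⌊$92,764 × 200%/6⌋ = $30,921. Book value $61,843.
Year 2: ⌊$61,843 × 200%/6⌋ = $20,614. Book value $41,229.
Year 3: ⌊$41,229 × 200%/6⌋ = $13,743. Book value $27,486.
Year 4: ⌊$27,486 × 200%/6⌋ = $9,162. Book value $18,324.
Year 5: ⌊$18,324 × 200%/6⌋ = $6,108, capped at $5,324. Book value $13,000.
Year 6 (final): $13,000 − $13,000 = $0. Book value $13,000.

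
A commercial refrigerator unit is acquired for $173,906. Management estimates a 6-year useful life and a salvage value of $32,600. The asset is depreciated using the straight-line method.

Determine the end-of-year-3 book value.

Depreciable base = $173,906 − $32,600 = $141,306.
Annual expense = $141,306 / 6 = $23,551.
End of year 1: book value $150,355.
End of year 2: book value $126,804.
End of year 3: book value $103,253.

$103,253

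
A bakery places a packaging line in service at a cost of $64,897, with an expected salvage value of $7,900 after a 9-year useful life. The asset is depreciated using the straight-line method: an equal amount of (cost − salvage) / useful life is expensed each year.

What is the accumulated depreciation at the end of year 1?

Depreciable base = $64,897 − $7,900 = $56,997.
Annual expense = $56,997 / 9 = $6,333.
End of year 1: book value $58,564.
Accumulated through year 1 = $64,897 − $58,564 = $6,333.

$6,333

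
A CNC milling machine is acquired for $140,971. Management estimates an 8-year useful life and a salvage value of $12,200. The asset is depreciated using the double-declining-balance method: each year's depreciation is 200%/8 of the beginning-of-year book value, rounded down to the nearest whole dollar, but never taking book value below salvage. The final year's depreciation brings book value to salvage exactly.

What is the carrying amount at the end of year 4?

$44,605

Depreciable base = $140,971 − $12,200 = $128,771.
Year 1: ⌊$140,971 × 200%/8⌋ = $35,242. Book value $105,729.
Year 2: ⌊$105,729 × 200%/8⌋ = $26,432. Book value $79,297.
Year 3: ⌊$79,297 × 200%/8⌋ = $19,824. Book value $59,473.
Year 4: ⌊$59,473 × 200%/8⌋ = $14,868. Book value $44,605.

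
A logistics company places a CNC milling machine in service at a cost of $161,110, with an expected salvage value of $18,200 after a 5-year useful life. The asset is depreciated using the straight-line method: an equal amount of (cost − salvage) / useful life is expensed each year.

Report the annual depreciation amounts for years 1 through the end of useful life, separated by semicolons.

$28,582; $28,582; $28,582; $28,582; $28,582

Depreciable base = $161,110 − $18,200 = $142,910.
Annual expense = $142,910 / 5 = $28,582.
End of year 1: book value $132,528.
End of year 2: book value $103,946.
End of year 3: book value $75,364.
End of year 4: book value $46,782.
End of year 5: book value $18,200.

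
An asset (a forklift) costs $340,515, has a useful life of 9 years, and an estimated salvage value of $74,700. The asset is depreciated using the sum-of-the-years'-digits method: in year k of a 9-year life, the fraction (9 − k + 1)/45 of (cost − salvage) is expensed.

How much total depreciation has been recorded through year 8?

$259,908

Depreciable base = $340,515 − $74,700 = $265,815.
Sum of the years' digits = 9+8+7+6+5+4+3+2+1 = 45.
Year 1: $265,815 × 9/45 = $53,163. Book value $287,352.
Year 2: $265,815 × 8/45 = $47,256. Book value $240,096.
Year 3: $265,815 × 7/45 = $41,349. Book value $198,747.
Year 4: $265,815 × 6/45 = $35,442. Book value $163,305.
Year 5: $265,815 × 5/45 = $29,535. Book value $133,770.
Year 6: $265,815 × 4/45 = $23,628. Book value $110,142.
Year 7: $265,815 × 3/45 = $17,721. Book value $92,421.
Year 8: $265,815 × 2/45 = $11,814. Book value $80,607.
Accumulated through year 8 = $340,515 − $80,607 = $259,908.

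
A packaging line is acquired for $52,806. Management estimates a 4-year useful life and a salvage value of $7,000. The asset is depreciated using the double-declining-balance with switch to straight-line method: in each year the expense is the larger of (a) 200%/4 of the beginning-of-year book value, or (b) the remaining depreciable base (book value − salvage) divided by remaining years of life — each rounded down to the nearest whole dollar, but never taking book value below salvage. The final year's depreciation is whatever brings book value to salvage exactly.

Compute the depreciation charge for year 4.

$0

Depreciable base = $52,806 − $7,000 = $45,806.
Year 1: DB = ⌊$52,806 × 200%/4⌋ = $26,403; SL = ⌊$45,806/4⌋ = $11,451 → take DB $26,403. Book value $26,403.
Year 2: DB = ⌊$26,403 × 200%/4⌋ = $13,201; SL = ⌊$19,403/3⌋ = $6,467 → take DB $13,201. Book value $13,202.
Year 3: DB = ⌊$13,202 × 200%/4⌋ = $6,601; SL = ⌊$6,202/2⌋ = $3,101 → take DB $6,601, capped at $6,202. Book value $7,000.
Year 4 (final): $7,000 − $7,000 = $0. Book value $7,000.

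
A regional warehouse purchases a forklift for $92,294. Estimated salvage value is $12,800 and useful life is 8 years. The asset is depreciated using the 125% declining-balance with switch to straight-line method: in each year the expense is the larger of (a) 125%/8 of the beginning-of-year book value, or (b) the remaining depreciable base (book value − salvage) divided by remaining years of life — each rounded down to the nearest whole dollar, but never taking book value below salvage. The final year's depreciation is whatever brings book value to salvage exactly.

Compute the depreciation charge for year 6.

$8,495

Depreciable base = $92,294 − $12,800 = $79,494.
Year 1: DB = ⌊$92,294 × 125%/8⌋ = $14,420; SL = ⌊$79,494/8⌋ = $9,936 → take DB $14,420. Book value $77,874.
Year 2: DB = ⌊$77,874 × 125%/8⌋ = $12,167; SL = ⌊$65,074/7⌋ = $9,296 → take DB $12,167. Book value $65,707.
Year 3: DB = ⌊$65,707 × 125%/8⌋ = $10,266; SL = ⌊$52,907/6⌋ = $8,817 → take DB $10,266. Book value $55,441.
Year 4: DB = ⌊$55,441 × 125%/8⌋ = $8,662; SL = ⌊$42,641/5⌋ = $8,528 → take DB $8,662. Book value $46,779.
Year 5: DB = ⌊$46,779 × 125%/8⌋ = $7,309; SL = ⌊$33,979/4⌋ = $8,494 → take SL $8,494. Book value $38,285.
Year 6: DB = ⌊$38,285 × 125%/8⌋ = $5,982; SL = ⌊$25,485/3⌋ = $8,495 → take SL $8,495. Book value $29,790.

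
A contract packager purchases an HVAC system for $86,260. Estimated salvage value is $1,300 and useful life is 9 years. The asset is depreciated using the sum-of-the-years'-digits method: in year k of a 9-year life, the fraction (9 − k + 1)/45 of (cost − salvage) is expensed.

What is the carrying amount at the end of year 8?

$3,188

Depreciable base = $86,260 − $1,300 = $84,960.
Sum of the years' digits = 9+8+7+6+5+4+3+2+1 = 45.
Year 1: $84,960 × 9/45 = $16,992. Book value $69,268.
Year 2: $84,960 × 8/45 = $15,104. Book value $54,164.
Year 3: $84,960 × 7/45 = $13,216. Book value $40,948.
Year 4: $84,960 × 6/45 = $11,328. Book value $29,620.
Year 5: $84,960 × 5/45 = $9,440. Book value $20,180.
Year 6: $84,960 × 4/45 = $7,552. Book value $12,628.
Year 7: $84,960 × 3/45 = $5,664. Book value $6,964.
Year 8: $84,960 × 2/45 = $3,776. Book value $3,188.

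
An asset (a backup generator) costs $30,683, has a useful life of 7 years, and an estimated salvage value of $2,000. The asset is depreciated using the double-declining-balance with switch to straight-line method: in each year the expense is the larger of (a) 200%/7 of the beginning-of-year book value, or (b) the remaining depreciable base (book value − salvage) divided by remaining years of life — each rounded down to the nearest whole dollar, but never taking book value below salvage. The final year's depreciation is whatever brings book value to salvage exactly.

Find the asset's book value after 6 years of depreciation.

Depreciable base = $30,683 − $2,000 = $28,683.
Year 1: DB = ⌊$30,683 × 200%/7⌋ = $8,766; SL = ⌊$28,683/7⌋ = $4,097 → take DB $8,766. Book value $21,917.
Year 2: DB = ⌊$21,917 × 200%/7⌋ = $6,262; SL = ⌊$19,917/6⌋ = $3,319 → take DB $6,262. Book value $15,655.
Year 3: DB = ⌊$15,655 × 200%/7⌋ = $4,472; SL = ⌊$13,655/5⌋ = $2,731 → take DB $4,472. Book value $11,183.
Year 4: DB = ⌊$11,183 × 200%/7⌋ = $3,195; SL = ⌊$9,183/4⌋ = $2,295 → take DB $3,195. Book value $7,988.
Year 5: DB = ⌊$7,988 × 200%/7⌋ = $2,282; SL = ⌊$5,988/3⌋ = $1,996 → take DB $2,282. Book value $5,706.
Year 6: DB = ⌊$5,706 × 200%/7⌋ = $1,630; SL = ⌊$3,706/2⌋ = $1,853 → take SL $1,853. Book value $3,853.

$3,853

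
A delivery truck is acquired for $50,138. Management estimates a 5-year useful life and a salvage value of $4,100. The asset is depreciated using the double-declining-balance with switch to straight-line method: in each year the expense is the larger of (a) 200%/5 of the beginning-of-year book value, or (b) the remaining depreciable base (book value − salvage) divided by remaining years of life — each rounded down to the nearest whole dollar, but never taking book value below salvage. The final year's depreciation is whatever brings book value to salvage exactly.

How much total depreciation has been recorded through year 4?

$43,640

Depreciable base = $50,138 − $4,100 = $46,038.
Year 1: DB = ⌊$50,138 × 200%/5⌋ = $20,055; SL = ⌊$46,038/5⌋ = $9,207 → take DB $20,055. Book value $30,083.
Year 2: DB = ⌊$30,083 × 200%/5⌋ = $12,033; SL = ⌊$25,983/4⌋ = $6,495 → take DB $12,033. Book value $18,050.
Year 3: DB = ⌊$18,050 × 200%/5⌋ = $7,220; SL = ⌊$13,950/3⌋ = $4,650 → take DB $7,220. Book value $10,830.
Year 4: DB = ⌊$10,830 × 200%/5⌋ = $4,332; SL = ⌊$6,730/2⌋ = $3,365 → take DB $4,332. Book value $6,498.
Accumulated through year 4 = $50,138 − $6,498 = $43,640.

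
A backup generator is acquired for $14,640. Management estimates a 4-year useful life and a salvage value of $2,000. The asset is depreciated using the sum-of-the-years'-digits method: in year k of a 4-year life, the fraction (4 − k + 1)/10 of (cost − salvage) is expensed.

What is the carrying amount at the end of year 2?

$5,792

Depreciable base = $14,640 − $2,000 = $12,640.
Sum of the years' digits = 4+3+2+1 = 10.
Year 1: $12,640 × 4/10 = $5,056. Book value $9,584.
Year 2: $12,640 × 3/10 = $3,792. Book value $5,792.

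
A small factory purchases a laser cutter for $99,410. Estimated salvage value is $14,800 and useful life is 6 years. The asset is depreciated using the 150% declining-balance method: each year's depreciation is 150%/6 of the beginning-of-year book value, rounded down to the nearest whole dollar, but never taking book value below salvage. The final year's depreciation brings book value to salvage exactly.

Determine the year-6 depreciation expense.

$8,792

Depreciable base = $99,410 − $14,800 = $84,610.
Year 1: ⌊$99,410 × 150%/6⌋ = $24,852. Book value $74,558.
Year 2: ⌊$74,558 × 150%/6⌋ = $18,639. Book value $55,919.
Year 3: ⌊$55,919 × 150%/6⌋ = $13,979. Book value $41,940.
Year 4: ⌊$41,940 × 150%/6⌋ = $10,485. Book value $31,455.
Year 5: ⌊$31,455 × 150%/6⌋ = $7,863. Book value $23,592.
Year 6 (final): $23,592 − $14,800 = $8,792. Book value $14,800.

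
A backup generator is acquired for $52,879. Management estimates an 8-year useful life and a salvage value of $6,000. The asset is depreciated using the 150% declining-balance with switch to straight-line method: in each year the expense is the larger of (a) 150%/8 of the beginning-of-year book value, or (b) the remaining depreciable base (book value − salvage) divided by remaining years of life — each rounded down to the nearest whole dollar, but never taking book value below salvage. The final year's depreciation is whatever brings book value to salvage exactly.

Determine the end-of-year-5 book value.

Depreciable base = $52,879 − $6,000 = $46,879.
Year 1: DB = ⌊$52,879 × 150%/8⌋ = $9,914; SL = ⌊$46,879/8⌋ = $5,859 → take DB $9,914. Book value $42,965.
Year 2: DB = ⌊$42,965 × 150%/8⌋ = $8,055; SL = ⌊$36,965/7⌋ = $5,280 → take DB $8,055. Book value $34,910.
Year 3: DB = ⌊$34,910 × 150%/8⌋ = $6,545; SL = ⌊$28,910/6⌋ = $4,818 → take DB $6,545. Book value $28,365.
Year 4: DB = ⌊$28,365 × 150%/8⌋ = $5,318; SL = ⌊$22,365/5⌋ = $4,473 → take DB $5,318. Book value $23,047.
Year 5: DB = ⌊$23,047 × 150%/8⌋ = $4,321; SL = ⌊$17,047/4⌋ = $4,261 → take DB $4,321. Book value $18,726.

$18,726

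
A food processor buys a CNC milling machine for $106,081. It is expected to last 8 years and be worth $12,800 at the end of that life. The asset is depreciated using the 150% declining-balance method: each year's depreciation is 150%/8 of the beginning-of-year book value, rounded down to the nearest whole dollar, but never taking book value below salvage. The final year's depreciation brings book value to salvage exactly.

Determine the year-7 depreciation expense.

$5,722

Depreciable base = $106,081 − $12,800 = $93,281.
Year 1: ⌊$106,081 × 150%/8⌋ = $19,890. Book value $86,191.
Year 2: ⌊$86,191 × 150%/8⌋ = $16,160. Book value $70,031.
Year 3: ⌊$70,031 × 150%/8⌋ = $13,130. Book value $56,901.
Year 4: ⌊$56,901 × 150%/8⌋ = $10,668. Book value $46,233.
Year 5: ⌊$46,233 × 150%/8⌋ = $8,668. Book value $37,565.
Year 6: ⌊$37,565 × 150%/8⌋ = $7,043. Book value $30,522.
Year 7: ⌊$30,522 × 150%/8⌋ = $5,722. Book value $24,800.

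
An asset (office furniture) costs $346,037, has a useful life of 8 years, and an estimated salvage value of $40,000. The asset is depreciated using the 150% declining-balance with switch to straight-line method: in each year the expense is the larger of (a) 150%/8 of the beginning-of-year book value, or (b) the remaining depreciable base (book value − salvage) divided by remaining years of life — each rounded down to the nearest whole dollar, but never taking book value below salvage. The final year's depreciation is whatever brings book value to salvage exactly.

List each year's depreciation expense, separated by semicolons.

$64,881; $52,716; $42,832; $34,801; $28,276; $27,510; $27,510; $27,511

Depreciable base = $346,037 − $40,000 = $306,037.
Year 1: DB = ⌊$346,037 × 150%/8⌋ = $64,881; SL = ⌊$306,037/8⌋ = $38,254 → take DB $64,881. Book value $281,156.
Year 2: DB = ⌊$281,156 × 150%/8⌋ = $52,716; SL = ⌊$241,156/7⌋ = $34,450 → take DB $52,716. Book value $228,440.
Year 3: DB = ⌊$228,440 × 150%/8⌋ = $42,832; SL = ⌊$188,440/6⌋ = $31,406 → take DB $42,832. Book value $185,608.
Year 4: DB = ⌊$185,608 × 150%/8⌋ = $34,801; SL = ⌊$145,608/5⌋ = $29,121 → take DB $34,801. Book value $150,807.
Year 5: DB = ⌊$150,807 × 150%/8⌋ = $28,276; SL = ⌊$110,807/4⌋ = $27,701 → take DB $28,276. Book value $122,531.
Year 6: DB = ⌊$122,531 × 150%/8⌋ = $22,974; SL = ⌊$82,531/3⌋ = $27,510 → take SL $27,510. Book value $95,021.
Year 7: DB = ⌊$95,021 × 150%/8⌋ = $17,816; SL = ⌊$55,021/2⌋ = $27,510 → take SL $27,510. Book value $67,511.
Year 8 (final): $67,511 − $40,000 = $27,511. Book value $40,000.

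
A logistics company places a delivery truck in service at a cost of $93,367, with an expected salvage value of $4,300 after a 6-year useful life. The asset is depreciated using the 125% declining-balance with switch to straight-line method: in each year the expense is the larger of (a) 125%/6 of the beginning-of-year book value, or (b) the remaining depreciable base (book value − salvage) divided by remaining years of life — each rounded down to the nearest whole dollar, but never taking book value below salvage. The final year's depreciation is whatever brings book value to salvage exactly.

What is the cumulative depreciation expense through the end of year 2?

$34,850

Depreciable base = $93,367 − $4,300 = $89,067.
Year 1: DB = ⌊$93,367 × 125%/6⌋ = $19,451; SL = ⌊$89,067/6⌋ = $14,844 → take DB $19,451. Book value $73,916.
Year 2: DB = ⌊$73,916 × 125%/6⌋ = $15,399; SL = ⌊$69,616/5⌋ = $13,923 → take DB $15,399. Book value $58,517.
Accumulated through year 2 = $93,367 − $58,517 = $34,850.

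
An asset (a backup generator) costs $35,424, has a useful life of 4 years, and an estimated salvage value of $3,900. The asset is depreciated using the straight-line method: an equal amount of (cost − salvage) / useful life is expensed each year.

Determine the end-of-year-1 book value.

Depreciable base = $35,424 − $3,900 = $31,524.
Annual expense = $31,524 / 4 = $7,881.
End of year 1: book value $27,543.

$27,543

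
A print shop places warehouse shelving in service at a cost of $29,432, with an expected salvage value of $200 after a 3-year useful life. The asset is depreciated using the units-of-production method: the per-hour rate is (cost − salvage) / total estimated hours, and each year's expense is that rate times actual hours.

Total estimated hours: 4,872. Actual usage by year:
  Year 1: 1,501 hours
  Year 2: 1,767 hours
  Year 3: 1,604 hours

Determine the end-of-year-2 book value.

$9,824

Depreciable base = $29,432 − $200 = $29,232.
Rate = $29,232 / 4,872 hours = $6 per hour.
Year 1: 1,501 × $6 = $9,006. Book value $20,426.
Year 2: 1,767 × $6 = $10,602. Book value $9,824.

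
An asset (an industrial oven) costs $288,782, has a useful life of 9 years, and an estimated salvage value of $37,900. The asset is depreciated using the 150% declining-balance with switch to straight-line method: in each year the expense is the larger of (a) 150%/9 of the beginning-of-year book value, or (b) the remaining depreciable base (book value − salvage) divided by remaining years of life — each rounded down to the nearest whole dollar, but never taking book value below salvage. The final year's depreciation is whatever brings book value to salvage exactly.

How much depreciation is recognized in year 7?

$19,539

Depreciable base = $288,782 − $37,900 = $250,882.
Year 1: DB = ⌊$288,782 × 150%/9⌋ = $48,130; SL = ⌊$250,882/9⌋ = $27,875 → take DB $48,130. Book value $240,652.
Year 2: DB = ⌊$240,652 × 150%/9⌋ = $40,108; SL = ⌊$202,752/8⌋ = $25,344 → take DB $40,108. Book value $200,544.
Year 3: DB = ⌊$200,544 × 150%/9⌋ = $33,424; SL = ⌊$162,644/7⌋ = $23,234 → take DB $33,424. Book value $167,120.
Year 4: DB = ⌊$167,120 × 150%/9⌋ = $27,853; SL = ⌊$129,220/6⌋ = $21,536 → take DB $27,853. Book value $139,267.
Year 5: DB = ⌊$139,267 × 150%/9⌋ = $23,211; SL = ⌊$101,367/5⌋ = $20,273 → take DB $23,211. Book value $116,056.
Year 6: DB = ⌊$116,056 × 150%/9⌋ = $19,342; SL = ⌊$78,156/4⌋ = $19,539 → take SL $19,539. Book value $96,517.
Year 7: DB = ⌊$96,517 × 150%/9⌋ = $16,086; SL = ⌊$58,617/3⌋ = $19,539 → take SL $19,539. Book value $76,978.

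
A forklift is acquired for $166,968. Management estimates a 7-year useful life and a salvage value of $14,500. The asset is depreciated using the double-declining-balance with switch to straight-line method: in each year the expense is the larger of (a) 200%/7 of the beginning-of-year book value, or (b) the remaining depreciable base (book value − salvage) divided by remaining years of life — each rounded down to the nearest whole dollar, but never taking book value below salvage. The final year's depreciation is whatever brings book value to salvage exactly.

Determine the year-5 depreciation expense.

Depreciable base = $166,968 − $14,500 = $152,468.
Year 1: DB = ⌊$166,968 × 200%/7⌋ = $47,705; SL = ⌊$152,468/7⌋ = $21,781 → take DB $47,705. Book value $119,263.
Year 2: DB = ⌊$119,263 × 200%/7⌋ = $34,075; SL = ⌊$104,763/6⌋ = $17,460 → take DB $34,075. Book value $85,188.
Year 3: DB = ⌊$85,188 × 200%/7⌋ = $24,339; SL = ⌊$70,688/5⌋ = $14,137 → take DB $24,339. Book value $60,849.
Year 4: DB = ⌊$60,849 × 200%/7⌋ = $17,385; SL = ⌊$46,349/4⌋ = $11,587 → take DB $17,385. Book value $43,464.
Year 5: DB = ⌊$43,464 × 200%/7⌋ = $12,418; SL = ⌊$28,964/3⌋ = $9,654 → take DB $12,418. Book value $31,046.

$12,418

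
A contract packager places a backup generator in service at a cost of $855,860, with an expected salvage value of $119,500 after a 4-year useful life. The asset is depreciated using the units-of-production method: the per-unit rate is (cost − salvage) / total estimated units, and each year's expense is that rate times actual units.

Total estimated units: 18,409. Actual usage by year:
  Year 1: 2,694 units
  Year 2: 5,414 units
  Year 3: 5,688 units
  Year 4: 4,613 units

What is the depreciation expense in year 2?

Depreciable base = $855,860 − $119,500 = $736,360.
Rate = $736,360 / 18,409 units = $40 per unit.
Year 1: 2,694 × $40 = $107,760. Book value $748,100.
Year 2: 5,414 × $40 = $216,560. Book value $531,540.

$216,560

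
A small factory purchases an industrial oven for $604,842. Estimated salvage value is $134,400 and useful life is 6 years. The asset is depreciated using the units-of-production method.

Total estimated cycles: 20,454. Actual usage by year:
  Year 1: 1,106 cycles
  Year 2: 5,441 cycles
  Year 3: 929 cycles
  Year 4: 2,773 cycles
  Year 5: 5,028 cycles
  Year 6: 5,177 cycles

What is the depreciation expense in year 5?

$115,644

Depreciable base = $604,842 − $134,400 = $470,442.
Rate = $470,442 / 20,454 cycles = $23 per cycle.
Year 1: 1,106 × $23 = $25,438. Book value $579,404.
Year 2: 5,441 × $23 = $125,143. Book value $454,261.
Year 3: 929 × $23 = $21,367. Book value $432,894.
Year 4: 2,773 × $23 = $63,779. Book value $369,115.
Year 5: 5,028 × $23 = $115,644. Book value $253,471.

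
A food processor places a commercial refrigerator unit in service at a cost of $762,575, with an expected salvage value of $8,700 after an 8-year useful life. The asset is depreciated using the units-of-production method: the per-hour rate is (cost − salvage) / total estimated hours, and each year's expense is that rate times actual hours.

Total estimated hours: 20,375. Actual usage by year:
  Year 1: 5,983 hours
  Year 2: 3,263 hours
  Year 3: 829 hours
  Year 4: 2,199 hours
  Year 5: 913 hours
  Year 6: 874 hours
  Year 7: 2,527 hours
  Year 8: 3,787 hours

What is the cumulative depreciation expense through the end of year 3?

Depreciable base = $762,575 − $8,700 = $753,875.
Rate = $753,875 / 20,375 hours = $37 per hour.
Year 1: 5,983 × $37 = $221,371. Book value $541,204.
Year 2: 3,263 × $37 = $120,731. Book value $420,473.
Year 3: 829 × $37 = $30,673. Book value $389,800.
Accumulated through year 3 = $762,575 − $389,800 = $372,775.

$372,775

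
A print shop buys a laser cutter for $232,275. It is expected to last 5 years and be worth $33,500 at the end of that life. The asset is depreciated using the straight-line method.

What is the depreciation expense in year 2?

Depreciable base = $232,275 − $33,500 = $198,775.
Annual expense = $198,775 / 5 = $39,755.

$39,755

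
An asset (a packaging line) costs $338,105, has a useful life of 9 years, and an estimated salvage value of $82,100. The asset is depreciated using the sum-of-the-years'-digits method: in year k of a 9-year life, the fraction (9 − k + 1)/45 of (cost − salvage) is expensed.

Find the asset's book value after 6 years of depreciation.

Depreciable base = $338,105 − $82,100 = $256,005.
Sum of the years' digits = 9+8+7+6+5+4+3+2+1 = 45.
Year 1: $256,005 × 9/45 = $51,201. Book value $286,904.
Year 2: $256,005 × 8/45 = $45,512. Book value $241,392.
Year 3: $256,005 × 7/45 = $39,823. Book value $201,569.
Year 4: $256,005 × 6/45 = $34,134. Book value $167,435.
Year 5: $256,005 × 5/45 = $28,445. Book value $138,990.
Year 6: $256,005 × 4/45 = $22,756. Book value $116,234.

$116,234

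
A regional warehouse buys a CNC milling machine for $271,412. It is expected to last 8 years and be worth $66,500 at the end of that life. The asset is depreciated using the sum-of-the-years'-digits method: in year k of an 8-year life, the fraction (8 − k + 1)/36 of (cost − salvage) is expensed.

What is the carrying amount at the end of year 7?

$72,192

Depreciable base = $271,412 − $66,500 = $204,912.
Sum of the years' digits = 8+7+6+5+4+3+2+1 = 36.
Year 1: $204,912 × 8/36 = $45,536. Book value $225,876.
Year 2: $204,912 × 7/36 = $39,844. Book value $186,032.
Year 3: $204,912 × 6/36 = $34,152. Book value $151,880.
Year 4: $204,912 × 5/36 = $28,460. Book value $123,420.
Year 5: $204,912 × 4/36 = $22,768. Book value $100,652.
Year 6: $204,912 × 3/36 = $17,076. Book value $83,576.
Year 7: $204,912 × 2/36 = $11,384. Book value $72,192.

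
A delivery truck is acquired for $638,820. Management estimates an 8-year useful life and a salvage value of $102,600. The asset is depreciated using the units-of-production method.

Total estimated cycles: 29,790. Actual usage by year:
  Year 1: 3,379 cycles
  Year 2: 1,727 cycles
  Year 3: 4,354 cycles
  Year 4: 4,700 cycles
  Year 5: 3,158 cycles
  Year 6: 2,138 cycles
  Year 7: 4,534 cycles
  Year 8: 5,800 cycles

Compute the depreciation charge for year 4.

$84,600

Depreciable base = $638,820 − $102,600 = $536,220.
Rate = $536,220 / 29,790 cycles = $18 per cycle.
Year 1: 3,379 × $18 = $60,822. Book value $577,998.
Year 2: 1,727 × $18 = $31,086. Book value $546,912.
Year 3: 4,354 × $18 = $78,372. Book value $468,540.
Year 4: 4,700 × $18 = $84,600. Book value $383,940.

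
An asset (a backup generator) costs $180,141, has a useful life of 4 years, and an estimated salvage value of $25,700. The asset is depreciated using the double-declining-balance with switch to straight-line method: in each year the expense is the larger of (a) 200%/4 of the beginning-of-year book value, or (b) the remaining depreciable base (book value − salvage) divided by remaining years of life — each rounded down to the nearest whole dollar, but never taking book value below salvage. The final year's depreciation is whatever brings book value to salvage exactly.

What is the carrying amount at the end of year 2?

$45,036

Depreciable base = $180,141 − $25,700 = $154,441.
Year 1: DB = ⌊$180,141 × 200%/4⌋ = $90,070; SL = ⌊$154,441/4⌋ = $38,610 → take DB $90,070. Book value $90,071.
Year 2: DB = ⌊$90,071 × 200%/4⌋ = $45,035; SL = ⌊$64,371/3⌋ = $21,457 → take DB $45,035. Book value $45,036.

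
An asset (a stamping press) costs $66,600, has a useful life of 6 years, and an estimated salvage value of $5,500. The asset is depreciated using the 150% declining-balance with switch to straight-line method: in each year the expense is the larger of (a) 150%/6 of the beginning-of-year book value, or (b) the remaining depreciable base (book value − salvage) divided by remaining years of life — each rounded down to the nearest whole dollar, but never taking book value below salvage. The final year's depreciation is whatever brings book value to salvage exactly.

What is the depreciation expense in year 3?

Depreciable base = $66,600 − $5,500 = $61,100.
Year 1: DB = ⌊$66,600 × 150%/6⌋ = $16,650; SL = ⌊$61,100/6⌋ = $10,183 → take DB $16,650. Book value $49,950.
Year 2: DB = ⌊$49,950 × 150%/6⌋ = $12,487; SL = ⌊$44,450/5⌋ = $8,890 → take DB $12,487. Book value $37,463.
Year 3: DB = ⌊$37,463 × 150%/6⌋ = $9,365; SL = ⌊$31,963/4⌋ = $7,990 → take DB $9,365. Book value $28,098.

$9,365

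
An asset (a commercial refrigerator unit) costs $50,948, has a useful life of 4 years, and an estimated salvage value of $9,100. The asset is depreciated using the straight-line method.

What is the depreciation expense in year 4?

$10,462

Depreciable base = $50,948 − $9,100 = $41,848.
Annual expense = $41,848 / 4 = $10,462.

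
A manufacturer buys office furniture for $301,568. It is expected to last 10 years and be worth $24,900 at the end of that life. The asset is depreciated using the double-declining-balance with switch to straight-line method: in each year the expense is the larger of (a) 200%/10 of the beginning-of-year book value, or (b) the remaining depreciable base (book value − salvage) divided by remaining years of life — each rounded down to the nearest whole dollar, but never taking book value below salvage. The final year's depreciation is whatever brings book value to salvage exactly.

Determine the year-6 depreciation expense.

$19,764

Depreciable base = $301,568 − $24,900 = $276,668.
Year 1: DB = ⌊$301,568 × 200%/10⌋ = $60,313; SL = ⌊$276,668/10⌋ = $27,666 → take DB $60,313. Book value $241,255.
Year 2: DB = ⌊$241,255 × 200%/10⌋ = $48,251; SL = ⌊$216,355/9⌋ = $24,039 → take DB $48,251. Book value $193,004.
Year 3: DB = ⌊$193,004 × 200%/10⌋ = $38,600; SL = ⌊$168,104/8⌋ = $21,013 → take DB $38,600. Book value $154,404.
Year 4: DB = ⌊$154,404 × 200%/10⌋ = $30,880; SL = ⌊$129,504/7⌋ = $18,500 → take DB $30,880. Book value $123,524.
Year 5: DB = ⌊$123,524 × 200%/10⌋ = $24,704; SL = ⌊$98,624/6⌋ = $16,437 → take DB $24,704. Book value $98,820.
Year 6: DB = ⌊$98,820 × 200%/10⌋ = $19,764; SL = ⌊$73,920/5⌋ = $14,784 → take DB $19,764. Book value $79,056.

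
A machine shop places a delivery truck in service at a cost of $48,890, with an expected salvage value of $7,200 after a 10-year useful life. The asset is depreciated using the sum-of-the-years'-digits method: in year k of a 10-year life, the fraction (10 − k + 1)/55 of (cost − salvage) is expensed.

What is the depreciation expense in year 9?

Depreciable base = $48,890 − $7,200 = $41,690.
Sum of the years' digits = 10+9+8+7+6+5+4+3+2+1 = 55.
Year 1: $41,690 × 10/55 = $7,580. Book value $41,310.
Year 2: $41,690 × 9/55 = $6,822. Book value $34,488.
Year 3: $41,690 × 8/55 = $6,064. Book value $28,424.
Year 4: $41,690 × 7/55 = $5,306. Book value $23,118.
Year 5: $41,690 × 6/55 = $4,548. Book value $18,570.
Year 6: $41,690 × 5/55 = $3,790. Book value $14,780.
Year 7: $41,690 × 4/55 = $3,032. Book value $11,748.
Year 8: $41,690 × 3/55 = $2,274. Book value $9,474.
Year 9: $41,690 × 2/55 = $1,516. Book value $7,958.

$1,516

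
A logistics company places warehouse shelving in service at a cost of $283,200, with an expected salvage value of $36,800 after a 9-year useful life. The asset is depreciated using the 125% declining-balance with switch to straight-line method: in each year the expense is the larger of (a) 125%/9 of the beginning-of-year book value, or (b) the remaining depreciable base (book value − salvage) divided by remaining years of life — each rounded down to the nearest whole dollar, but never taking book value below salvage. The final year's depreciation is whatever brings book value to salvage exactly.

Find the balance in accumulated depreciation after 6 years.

$175,050

Depreciable base = $283,200 − $36,800 = $246,400.
Year 1: DB = ⌊$283,200 × 125%/9⌋ = $39,333; SL = ⌊$246,400/9⌋ = $27,377 → take DB $39,333. Book value $243,867.
Year 2: DB = ⌊$243,867 × 125%/9⌋ = $33,870; SL = ⌊$207,067/8⌋ = $25,883 → take DB $33,870. Book value $209,997.
Year 3: DB = ⌊$209,997 × 125%/9⌋ = $29,166; SL = ⌊$173,197/7⌋ = $24,742 → take DB $29,166. Book value $180,831.
Year 4: DB = ⌊$180,831 × 125%/9⌋ = $25,115; SL = ⌊$144,031/6⌋ = $24,005 → take DB $25,115. Book value $155,716.
Year 5: DB = ⌊$155,716 × 125%/9⌋ = $21,627; SL = ⌊$118,916/5⌋ = $23,783 → take SL $23,783. Book value $131,933.
Year 6: DB = ⌊$131,933 × 125%/9⌋ = $18,324; SL = ⌊$95,133/4⌋ = $23,783 → take SL $23,783. Book value $108,150.
Accumulated through year 6 = $283,200 − $108,150 = $175,050.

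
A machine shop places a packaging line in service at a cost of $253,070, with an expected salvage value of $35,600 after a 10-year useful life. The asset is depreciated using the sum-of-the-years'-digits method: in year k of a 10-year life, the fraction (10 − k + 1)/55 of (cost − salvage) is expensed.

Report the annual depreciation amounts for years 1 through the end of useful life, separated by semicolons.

$39,540; $35,586; $31,632; $27,678; $23,724; $19,770; $15,816; $11,862; $7,908; $3,954

Depreciable base = $253,070 − $35,600 = $217,470.
Sum of the years' digits = 10+9+8+7+6+5+4+3+2+1 = 55.
Year 1: $217,470 × 10/55 = $39,540. Book value $213,530.
Year 2: $217,470 × 9/55 = $35,586. Book value $177,944.
Year 3: $217,470 × 8/55 = $31,632. Book value $146,312.
Year 4: $217,470 × 7/55 = $27,678. Book value $118,634.
Year 5: $217,470 × 6/55 = $23,724. Book value $94,910.
Year 6: $217,470 × 5/55 = $19,770. Book value $75,140.
Year 7: $217,470 × 4/55 = $15,816. Book value $59,324.
Year 8: $217,470 × 3/55 = $11,862. Book value $47,462.
Year 9: $217,470 × 2/55 = $7,908. Book value $39,554.
Year 10: $217,470 × 1/55 = $3,954. Book value $35,600.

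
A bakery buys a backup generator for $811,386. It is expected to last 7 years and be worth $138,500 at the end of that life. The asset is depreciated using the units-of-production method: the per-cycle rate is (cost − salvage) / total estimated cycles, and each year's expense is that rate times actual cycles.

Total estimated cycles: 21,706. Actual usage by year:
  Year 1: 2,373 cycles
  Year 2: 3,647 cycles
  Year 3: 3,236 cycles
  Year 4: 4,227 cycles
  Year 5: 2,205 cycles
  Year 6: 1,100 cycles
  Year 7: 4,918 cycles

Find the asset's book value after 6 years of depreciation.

Depreciable base = $811,386 − $138,500 = $672,886.
Rate = $672,886 / 21,706 cycles = $31 per cycle.
Year 1: 2,373 × $31 = $73,563. Book value $737,823.
Year 2: 3,647 × $31 = $113,057. Book value $624,766.
Year 3: 3,236 × $31 = $100,316. Book value $524,450.
Year 4: 4,227 × $31 = $131,037. Book value $393,413.
Year 5: 2,205 × $31 = $68,355. Book value $325,058.
Year 6: 1,100 × $31 = $34,100. Book value $290,958.

$290,958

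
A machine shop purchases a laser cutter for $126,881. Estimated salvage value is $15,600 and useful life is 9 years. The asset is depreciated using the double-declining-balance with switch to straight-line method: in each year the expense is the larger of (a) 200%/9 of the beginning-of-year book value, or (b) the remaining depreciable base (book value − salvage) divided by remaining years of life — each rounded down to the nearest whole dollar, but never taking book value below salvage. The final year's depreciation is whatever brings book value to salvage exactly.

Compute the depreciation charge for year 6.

$8,025

Depreciable base = $126,881 − $15,600 = $111,281.
Year 1: DB = ⌊$126,881 × 200%/9⌋ = $28,195; SL = ⌊$111,281/9⌋ = $12,364 → take DB $28,195. Book value $98,686.
Year 2: DB = ⌊$98,686 × 200%/9⌋ = $21,930; SL = ⌊$83,086/8⌋ = $10,385 → take DB $21,930. Book value $76,756.
Year 3: DB = ⌊$76,756 × 200%/9⌋ = $17,056; SL = ⌊$61,156/7⌋ = $8,736 → take DB $17,056. Book value $59,700.
Year 4: DB = ⌊$59,700 × 200%/9⌋ = $13,266; SL = ⌊$44,100/6⌋ = $7,350 → take DB $13,266. Book value $46,434.
Year 5: DB = ⌊$46,434 × 200%/9⌋ = $10,318; SL = ⌊$30,834/5⌋ = $6,166 → take DB $10,318. Book value $36,116.
Year 6: DB = ⌊$36,116 × 200%/9⌋ = $8,025; SL = ⌊$20,516/4⌋ = $5,129 → take DB $8,025. Book value $28,091.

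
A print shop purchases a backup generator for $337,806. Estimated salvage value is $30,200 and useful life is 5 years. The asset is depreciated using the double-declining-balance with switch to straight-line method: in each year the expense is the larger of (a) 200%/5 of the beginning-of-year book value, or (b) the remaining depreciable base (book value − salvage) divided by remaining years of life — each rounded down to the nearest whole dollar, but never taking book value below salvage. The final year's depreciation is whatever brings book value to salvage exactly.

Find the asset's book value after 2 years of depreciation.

Depreciable base = $337,806 − $30,200 = $307,606.
Year 1: DB = ⌊$337,806 × 200%/5⌋ = $135,122; SL = ⌊$307,606/5⌋ = $61,521 → take DB $135,122. Book value $202,684.
Year 2: DB = ⌊$202,684 × 200%/5⌋ = $81,073; SL = ⌊$172,484/4⌋ = $43,121 → take DB $81,073. Book value $121,611.

$121,611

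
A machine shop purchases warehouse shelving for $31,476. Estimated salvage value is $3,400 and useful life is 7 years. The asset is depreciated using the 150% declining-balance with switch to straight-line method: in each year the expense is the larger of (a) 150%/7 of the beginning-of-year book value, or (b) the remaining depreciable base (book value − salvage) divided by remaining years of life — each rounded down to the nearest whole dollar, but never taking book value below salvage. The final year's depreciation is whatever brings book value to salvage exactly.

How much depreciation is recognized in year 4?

$3,271

Depreciable base = $31,476 − $3,400 = $28,076.
Year 1: DB = ⌊$31,476 × 150%/7⌋ = $6,744; SL = ⌊$28,076/7⌋ = $4,010 → take DB $6,744. Book value $24,732.
Year 2: DB = ⌊$24,732 × 150%/7⌋ = $5,299; SL = ⌊$21,332/6⌋ = $3,555 → take DB $5,299. Book value $19,433.
Year 3: DB = ⌊$19,433 × 150%/7⌋ = $4,164; SL = ⌊$16,033/5⌋ = $3,206 → take DB $4,164. Book value $15,269.
Year 4: DB = ⌊$15,269 × 150%/7⌋ = $3,271; SL = ⌊$11,869/4⌋ = $2,967 → take DB $3,271. Book value $11,998.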